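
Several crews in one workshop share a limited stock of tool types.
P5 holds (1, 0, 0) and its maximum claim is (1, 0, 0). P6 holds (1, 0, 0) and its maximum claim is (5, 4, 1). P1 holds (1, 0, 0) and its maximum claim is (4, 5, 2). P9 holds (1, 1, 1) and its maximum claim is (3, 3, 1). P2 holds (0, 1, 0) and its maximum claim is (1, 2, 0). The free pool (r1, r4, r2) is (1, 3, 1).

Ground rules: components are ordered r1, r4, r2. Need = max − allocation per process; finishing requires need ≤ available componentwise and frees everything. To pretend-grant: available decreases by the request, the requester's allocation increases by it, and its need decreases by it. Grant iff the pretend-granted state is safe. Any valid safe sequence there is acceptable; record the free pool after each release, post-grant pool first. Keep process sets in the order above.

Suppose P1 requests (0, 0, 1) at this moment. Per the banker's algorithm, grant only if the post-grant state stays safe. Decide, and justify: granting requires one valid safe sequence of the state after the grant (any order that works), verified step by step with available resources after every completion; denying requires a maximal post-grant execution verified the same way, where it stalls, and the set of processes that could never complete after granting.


GRANT — the state after the grant stays safe, e.g. via P5, P9, P2, P1, P6.
Key observation: the transfer keeps a workable pool ((1, 3, 0)); P5 starts the safe sequence.
Verifying the post-grant state step by step:
  pool = (1, 3, 0)
  P5: need (0, 0, 0) fits (1, 3, 0); releases (1, 0, 0), pool now (2, 3, 0)
  P9: need (2, 2, 0) fits (2, 3, 0); releases (1, 1, 1), pool now (3, 4, 1)
  P2: need (1, 1, 0) fits (3, 4, 1); releases (0, 1, 0), pool now (3, 5, 1)
  P1: need (3, 5, 1) fits (3, 5, 1); releases (1, 0, 1), pool now (4, 5, 2)
  P6: need (4, 4, 1) fits (4, 5, 2); releases (1, 0, 0), pool now (5, 5, 2)


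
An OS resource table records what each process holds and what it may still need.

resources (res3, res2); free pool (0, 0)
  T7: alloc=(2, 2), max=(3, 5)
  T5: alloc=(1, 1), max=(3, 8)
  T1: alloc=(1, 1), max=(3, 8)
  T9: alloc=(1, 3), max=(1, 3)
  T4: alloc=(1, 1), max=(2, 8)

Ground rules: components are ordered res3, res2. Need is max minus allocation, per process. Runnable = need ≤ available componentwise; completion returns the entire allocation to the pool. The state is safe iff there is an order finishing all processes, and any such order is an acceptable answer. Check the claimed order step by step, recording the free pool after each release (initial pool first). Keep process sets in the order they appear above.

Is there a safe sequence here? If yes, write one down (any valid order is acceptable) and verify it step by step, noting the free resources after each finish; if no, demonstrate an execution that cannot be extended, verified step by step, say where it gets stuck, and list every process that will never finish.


UNSAFE.
Key observation: even finishing T9, T7 leaves just (3, 5) free — too little res2 for any of the remaining processes.
Going as far as possible: T9, T7; after that, nothing fits. Step-by-step check:
  pool = (0, 0)
  run T9 (needs (0, 0), free (0, 0)); after release of (1, 3) the pool is (1, 3)
  run T7 (needs (1, 3), free (1, 3)); after release of (2, 2) the pool is (3, 5)
  T5 cannot run: need (2, 7) vs free (3, 5) (insufficient res2)
  T1 cannot run: need (2, 7) vs free (3, 5) (insufficient res2)
  T4 cannot run: need (1, 7) vs free (3, 5) (insufficient res2)
Processes that can never finish: T5, T1 and T4.


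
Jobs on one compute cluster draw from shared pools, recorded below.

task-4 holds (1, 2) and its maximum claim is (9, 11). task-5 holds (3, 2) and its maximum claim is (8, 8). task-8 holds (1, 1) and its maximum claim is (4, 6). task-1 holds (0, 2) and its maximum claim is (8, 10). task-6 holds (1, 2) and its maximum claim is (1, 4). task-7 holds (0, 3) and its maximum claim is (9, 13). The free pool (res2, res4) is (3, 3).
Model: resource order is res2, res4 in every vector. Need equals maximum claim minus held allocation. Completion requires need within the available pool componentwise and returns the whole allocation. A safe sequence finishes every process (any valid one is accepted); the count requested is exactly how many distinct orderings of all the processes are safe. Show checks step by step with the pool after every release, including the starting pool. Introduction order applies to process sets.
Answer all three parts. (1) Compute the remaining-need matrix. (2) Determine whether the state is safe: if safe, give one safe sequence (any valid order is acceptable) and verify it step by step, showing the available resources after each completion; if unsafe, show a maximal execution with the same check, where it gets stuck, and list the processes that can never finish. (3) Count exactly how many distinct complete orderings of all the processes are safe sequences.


(1) Remaining need (order res2, res4):
  task-4: (8, 9)
  task-5: (5, 6)
  task-8: (3, 5)
  task-1: (8, 8)
  task-6: (0, 2)
  task-7: (9, 10)
(2) The state is SAFE; one workable sequence: task-6, task-8, task-5, task-1, task-4, task-7.
Key observation: task-8 is the earliest step where a requested resource binds exactly: need (3, 5), pool (4, 5) at its turn.
Check, step by step:
  pool = (3, 3)
  run task-6 (needs (0, 2), free (3, 3)); after release of (1, 2) the pool is (4, 5)
  run task-8 (needs (3, 5), free (4, 5)); after release of (1, 1) the pool is (5, 6)
  run task-5 (needs (5, 6), free (5, 6)); after release of (3, 2) the pool is (8, 8)
  run task-1 (needs (8, 8), free (8, 8)); after release of (0, 2) the pool is (8, 10)
  run task-4 (needs (8, 9), free (8, 10)); after release of (1, 2) the pool is (9, 12)
  run task-7 (needs (9, 10), free (9, 12)); after release of (0, 3) the pool is (9, 15)
(3) Precisely 1 of the possible complete orderings is a safe sequence.


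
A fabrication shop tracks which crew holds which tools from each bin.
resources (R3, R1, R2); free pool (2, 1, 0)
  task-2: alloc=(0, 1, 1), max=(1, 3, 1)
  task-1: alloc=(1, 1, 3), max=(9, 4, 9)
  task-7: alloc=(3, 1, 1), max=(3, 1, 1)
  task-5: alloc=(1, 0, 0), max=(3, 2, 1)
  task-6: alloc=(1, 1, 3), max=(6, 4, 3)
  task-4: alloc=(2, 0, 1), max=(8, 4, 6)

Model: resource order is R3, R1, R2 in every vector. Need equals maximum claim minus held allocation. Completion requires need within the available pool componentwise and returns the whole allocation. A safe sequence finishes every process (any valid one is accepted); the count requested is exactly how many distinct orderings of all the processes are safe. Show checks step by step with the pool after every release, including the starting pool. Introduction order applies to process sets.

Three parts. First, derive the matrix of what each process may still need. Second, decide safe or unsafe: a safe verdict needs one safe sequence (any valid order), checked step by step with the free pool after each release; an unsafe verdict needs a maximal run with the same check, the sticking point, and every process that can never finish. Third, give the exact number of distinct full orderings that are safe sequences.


(1) Need matrix, components ordered R3, R1, R2:
  task-2: (1, 2, 0)
  task-1: (8, 3, 6)
  task-7: (0, 0, 0)
  task-5: (2, 2, 1)
  task-6: (5, 3, 0)
  task-4: (6, 4, 5)
(2) The state is SAFE; one workable sequence: task-7, task-5, task-2, task-6, task-4, task-1.
Key observation: task-5 marks the first exact bind of the order: its need (2, 2, 1) fits the free (5, 2, 1) with zero slack on a requested resource.
Walking it through:
  pool = (2, 1, 0)
  run task-7 (needs (0, 0, 0), free (2, 1, 0)); after release of (3, 1, 1) the pool is (5, 2, 1)
  run task-5 (needs (2, 2, 1), free (5, 2, 1)); after release of (1, 0, 0) the pool is (6, 2, 1)
  run task-2 (needs (1, 2, 0), free (6, 2, 1)); after release of (0, 1, 1) the pool is (6, 3, 2)
  run task-6 (needs (5, 3, 0), free (6, 3, 2)); after release of (1, 1, 3) the pool is (7, 4, 5)
  run task-4 (needs (6, 4, 5), free (7, 4, 5)); after release of (2, 0, 1) the pool is (9, 4, 6)
  run task-1 (needs (8, 3, 6), free (9, 4, 6)); after release of (1, 1, 3) the pool is (10, 5, 9)
(3) The exact count: 5 of the possible complete orderings are safe sequences.


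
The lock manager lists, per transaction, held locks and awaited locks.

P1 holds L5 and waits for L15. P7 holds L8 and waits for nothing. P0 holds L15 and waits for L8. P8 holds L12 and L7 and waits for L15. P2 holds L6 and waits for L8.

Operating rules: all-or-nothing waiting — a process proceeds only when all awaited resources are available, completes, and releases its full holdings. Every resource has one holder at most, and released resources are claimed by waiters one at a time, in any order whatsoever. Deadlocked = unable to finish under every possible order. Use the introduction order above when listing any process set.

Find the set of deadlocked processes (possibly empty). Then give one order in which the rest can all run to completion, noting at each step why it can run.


Nothing here is deadlocked.
Key observation: all waits point, directly or indirectly, at processes that can finish, so nothing is permanently blocked.
One completion order for the rest: P7, P0, P2, P1, P8.
Check, step by step:
  P7: no waits; runs immediately, freeing L8
  P0: everything it awaited (L8) is free; runs, freeing L15
  P2: everything it awaited (L8) is free; runs, freeing L6
  P1: everything it awaited (L15) is free; runs, freeing L5
  P8: everything it awaited (L15) is free; runs, freeing L12 and L7


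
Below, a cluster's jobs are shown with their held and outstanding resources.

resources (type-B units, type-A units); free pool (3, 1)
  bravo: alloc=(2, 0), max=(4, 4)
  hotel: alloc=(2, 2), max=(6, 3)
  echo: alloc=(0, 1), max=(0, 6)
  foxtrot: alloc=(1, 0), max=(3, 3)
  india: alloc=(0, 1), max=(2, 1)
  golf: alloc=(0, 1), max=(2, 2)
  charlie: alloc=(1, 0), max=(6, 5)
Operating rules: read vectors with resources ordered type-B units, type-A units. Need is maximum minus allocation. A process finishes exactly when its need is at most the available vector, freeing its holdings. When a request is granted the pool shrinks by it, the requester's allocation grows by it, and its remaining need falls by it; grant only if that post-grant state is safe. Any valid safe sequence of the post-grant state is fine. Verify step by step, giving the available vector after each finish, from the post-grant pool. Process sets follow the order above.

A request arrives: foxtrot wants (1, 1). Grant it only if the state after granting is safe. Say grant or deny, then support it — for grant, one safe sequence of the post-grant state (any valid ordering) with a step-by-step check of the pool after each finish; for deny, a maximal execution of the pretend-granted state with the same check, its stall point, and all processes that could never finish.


GRANT. The post-grant state is safe; one safe sequence: india, golf, foxtrot, hotel, bravo, charlie, echo.
Key observation: post-grant, (2, 0) remains, and an order beginning with india completes everyone.
Check on the post-grant state, step by step:
  pool = (2, 0)
  india needs (2, 0) <= (2, 0) -> finishes; pool += (0, 1) = (2, 1)
  golf needs (2, 1) <= (2, 1) -> finishes; pool += (0, 1) = (2, 2)
  foxtrot needs (1, 2) <= (2, 2) -> finishes; pool += (2, 1) = (4, 3)
  hotel needs (4, 1) <= (4, 3) -> finishes; pool += (2, 2) = (6, 5)
  bravo needs (2, 4) <= (6, 5) -> finishes; pool += (2, 0) = (8, 5)
  charlie needs (5, 5) <= (8, 5) -> finishes; pool += (1, 0) = (9, 5)
  echo needs (0, 5) <= (9, 5) -> finishes; pool += (0, 1) = (9, 6)


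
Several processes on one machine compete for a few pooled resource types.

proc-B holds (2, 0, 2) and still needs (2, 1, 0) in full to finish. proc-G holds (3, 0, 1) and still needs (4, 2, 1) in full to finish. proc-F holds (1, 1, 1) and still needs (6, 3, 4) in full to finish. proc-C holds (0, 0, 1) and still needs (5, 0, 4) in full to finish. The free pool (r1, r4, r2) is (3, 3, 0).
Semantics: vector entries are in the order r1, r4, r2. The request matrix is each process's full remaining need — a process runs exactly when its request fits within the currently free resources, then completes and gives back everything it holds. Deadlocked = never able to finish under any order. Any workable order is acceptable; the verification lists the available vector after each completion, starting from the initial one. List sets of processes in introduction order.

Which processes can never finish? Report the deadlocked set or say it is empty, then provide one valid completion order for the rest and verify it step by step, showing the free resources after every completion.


Deadlocked: proc-F and proc-C.
Key observation: r2 is the bottleneck — with proc-B, proc-G done the pool holds (8, 3, 3), short of every remaining need.
The rest can finish in the order proc-B, proc-G. Step-by-step check:
  pool = (3, 3, 0)
  run proc-B (needs (2, 1, 0), free (3, 3, 0)); after release of (2, 0, 2) the pool is (5, 3, 2)
  run proc-G (needs (4, 2, 1), free (5, 3, 2)); after release of (3, 0, 1) the pool is (8, 3, 3)
The blocked processes can never fit:
  proc-F cannot run: need (6, 3, 4) vs free (8, 3, 3) (insufficient r2)
  proc-C cannot run: need (5, 0, 4) vs free (8, 3, 3) (insufficient r2)


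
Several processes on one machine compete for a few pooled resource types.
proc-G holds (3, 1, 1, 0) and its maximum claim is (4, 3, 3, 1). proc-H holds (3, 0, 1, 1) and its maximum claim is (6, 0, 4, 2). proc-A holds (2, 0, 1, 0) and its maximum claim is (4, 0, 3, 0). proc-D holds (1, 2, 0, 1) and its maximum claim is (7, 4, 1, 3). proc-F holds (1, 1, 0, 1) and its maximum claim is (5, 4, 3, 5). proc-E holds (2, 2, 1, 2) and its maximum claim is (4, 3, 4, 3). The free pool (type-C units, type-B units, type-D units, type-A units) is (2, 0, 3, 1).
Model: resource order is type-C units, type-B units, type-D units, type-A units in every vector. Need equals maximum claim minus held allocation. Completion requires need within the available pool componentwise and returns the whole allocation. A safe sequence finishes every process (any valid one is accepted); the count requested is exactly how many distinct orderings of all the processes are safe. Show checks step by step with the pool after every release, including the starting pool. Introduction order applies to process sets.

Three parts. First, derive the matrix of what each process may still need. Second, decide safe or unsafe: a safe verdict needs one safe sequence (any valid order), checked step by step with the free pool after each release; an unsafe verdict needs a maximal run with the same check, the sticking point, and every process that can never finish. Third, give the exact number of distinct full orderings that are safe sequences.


(1) Need matrix, components ordered type-C units, type-B units, type-D units, type-A units:
  proc-G: (1, 2, 2, 1)
  proc-H: (3, 0, 3, 1)
  proc-A: (2, 0, 2, 0)
  proc-D: (6, 2, 1, 2)
  proc-F: (4, 3, 3, 4)
  proc-E: (2, 1, 3, 1)
(2) The state is UNSAFE.
Key observation: after proc-A, proc-H complete, (7, 0, 5, 2) is the best the pool ever gets, yet each leftover process wants more type-B units.
Going as far as possible: proc-A, proc-H; after that, nothing fits. Verifying each step:
  pool = (2, 0, 3, 1)
  proc-A: need (2, 0, 2, 0) fits (2, 0, 3, 1); releases (2, 0, 1, 0), pool now (4, 0, 4, 1)
  proc-H: need (3, 0, 3, 1) fits (4, 0, 4, 1); releases (3, 0, 1, 1), pool now (7, 0, 5, 2)
  proc-G cannot run: need (1, 2, 2, 1) vs free (7, 0, 5, 2) (insufficient type-B units)
  proc-D cannot run: need (6, 2, 1, 2) vs free (7, 0, 5, 2) (insufficient type-B units)
  proc-F cannot run: need (4, 3, 3, 4) vs free (7, 0, 5, 2) (insufficient type-B units and type-A units)
  proc-E cannot run: need (2, 1, 3, 1) vs free (7, 0, 5, 2) (insufficient type-B units)
Processes that can never finish: proc-G, proc-D, proc-F and proc-E.
(3) Precisely 0 of the possible complete orderings are safe sequences.


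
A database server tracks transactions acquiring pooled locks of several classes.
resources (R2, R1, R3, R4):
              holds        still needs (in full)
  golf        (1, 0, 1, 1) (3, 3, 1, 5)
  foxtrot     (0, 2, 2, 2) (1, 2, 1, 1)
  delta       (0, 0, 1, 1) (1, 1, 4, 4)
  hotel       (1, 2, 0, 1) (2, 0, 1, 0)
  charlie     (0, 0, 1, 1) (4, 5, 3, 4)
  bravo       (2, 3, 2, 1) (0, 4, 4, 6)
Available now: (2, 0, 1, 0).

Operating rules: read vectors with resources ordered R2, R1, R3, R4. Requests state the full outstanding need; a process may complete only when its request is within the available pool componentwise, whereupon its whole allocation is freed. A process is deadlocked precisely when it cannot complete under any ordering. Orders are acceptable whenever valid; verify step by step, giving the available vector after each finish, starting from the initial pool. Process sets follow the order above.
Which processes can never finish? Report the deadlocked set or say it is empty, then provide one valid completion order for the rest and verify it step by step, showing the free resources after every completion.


Deadlocked: golf, delta, charlie and bravo.
Key observation: after hotel, foxtrot complete, (3, 4, 3, 3) is the best the pool ever gets, yet each leftover process wants more R4.
The rest can finish in the order hotel, foxtrot. Step-by-step check:
  pool = (2, 0, 1, 0)
  hotel: need (2, 0, 1, 0) fits (2, 0, 1, 0); releases (1, 2, 0, 1), pool now (3, 2, 1, 1)
  foxtrot: need (1, 2, 1, 1) fits (3, 2, 1, 1); releases (0, 2, 2, 2), pool now (3, 4, 3, 3)
The blocked processes can never fit:
  golf cannot run: need (3, 3, 1, 5) vs free (3, 4, 3, 3) (insufficient R4)
  delta cannot run: need (1, 1, 4, 4) vs free (3, 4, 3, 3) (insufficient R3 and R4)
  charlie cannot run: need (4, 5, 3, 4) vs free (3, 4, 3, 3) (insufficient R2, R1 and R4)
  bravo cannot run: need (0, 4, 4, 6) vs free (3, 4, 3, 3) (insufficient R3 and R4)


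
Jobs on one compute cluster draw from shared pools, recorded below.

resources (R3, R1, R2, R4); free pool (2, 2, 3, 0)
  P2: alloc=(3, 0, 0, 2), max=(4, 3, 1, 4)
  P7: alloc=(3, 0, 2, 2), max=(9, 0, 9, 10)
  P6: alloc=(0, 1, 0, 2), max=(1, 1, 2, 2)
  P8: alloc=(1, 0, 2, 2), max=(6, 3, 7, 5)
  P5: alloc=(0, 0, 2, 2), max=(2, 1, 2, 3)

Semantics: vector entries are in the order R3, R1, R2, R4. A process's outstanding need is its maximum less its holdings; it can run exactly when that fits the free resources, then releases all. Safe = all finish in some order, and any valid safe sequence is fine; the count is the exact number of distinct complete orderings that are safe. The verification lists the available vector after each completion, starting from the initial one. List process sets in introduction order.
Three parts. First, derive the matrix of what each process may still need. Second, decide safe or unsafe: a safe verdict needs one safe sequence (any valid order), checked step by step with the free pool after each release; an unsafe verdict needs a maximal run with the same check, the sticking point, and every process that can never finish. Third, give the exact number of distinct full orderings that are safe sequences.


(1) Outstanding need per process (order R3, R1, R2, R4):
  P2: (1, 3, 1, 2)
  P7: (6, 0, 7, 8)
  P6: (1, 0, 2, 0)
  P8: (5, 3, 5, 3)
  P5: (2, 1, 0, 1)
(2) SAFE. One safe sequence: P6, P2, P5, P8, P7.
Key observation: P2 marks the first exact bind of the order: its need (1, 3, 1, 2) fits the free (2, 3, 3, 2) with zero slack on a requested resource.
Verifying each step:
  pool = (2, 2, 3, 0)
  P6: need (1, 0, 2, 0) fits (2, 2, 3, 0); releases (0, 1, 0, 2), pool now (2, 3, 3, 2)
  P2: need (1, 3, 1, 2) fits (2, 3, 3, 2); releases (3, 0, 0, 2), pool now (5, 3, 3, 4)
  P5: need (2, 1, 0, 1) fits (5, 3, 3, 4); releases (0, 0, 2, 2), pool now (5, 3, 5, 6)
  P8: need (5, 3, 5, 3) fits (5, 3, 5, 6); releases (1, 0, 2, 2), pool now (6, 3, 7, 8)
  P7: need (6, 0, 7, 8) fits (6, 3, 7, 8); releases (3, 0, 2, 2), pool now (9, 3, 9, 10)
(3) The exact count: 2 of the possible complete orderings are safe sequences.


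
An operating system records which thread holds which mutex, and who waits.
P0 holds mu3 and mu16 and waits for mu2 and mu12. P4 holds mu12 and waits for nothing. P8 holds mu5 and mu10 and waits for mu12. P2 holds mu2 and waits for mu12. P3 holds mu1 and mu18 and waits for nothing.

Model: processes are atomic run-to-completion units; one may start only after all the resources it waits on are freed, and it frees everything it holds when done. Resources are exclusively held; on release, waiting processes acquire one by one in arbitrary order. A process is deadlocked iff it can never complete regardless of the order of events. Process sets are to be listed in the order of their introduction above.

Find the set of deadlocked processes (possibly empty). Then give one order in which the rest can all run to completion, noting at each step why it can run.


No process is deadlocked.
Key observation: there is no circular wait here — follow any chain and it reaches a process that is free to run now.
A valid finishing order for the others: P4, P8, P2, P3, P0.
Check, step by step:
  P4 waits on nothing -> runs at once and releases mu12
  P8: everything it awaited (mu12) is free; runs, freeing mu5 and mu10
  P2: everything it awaited (mu12) is free; runs, freeing mu2
  P3 waits on nothing -> runs at once and releases mu1 and mu18
  P0: everything it awaited (mu2 and mu12) is free; runs, freeing mu3 and mu16


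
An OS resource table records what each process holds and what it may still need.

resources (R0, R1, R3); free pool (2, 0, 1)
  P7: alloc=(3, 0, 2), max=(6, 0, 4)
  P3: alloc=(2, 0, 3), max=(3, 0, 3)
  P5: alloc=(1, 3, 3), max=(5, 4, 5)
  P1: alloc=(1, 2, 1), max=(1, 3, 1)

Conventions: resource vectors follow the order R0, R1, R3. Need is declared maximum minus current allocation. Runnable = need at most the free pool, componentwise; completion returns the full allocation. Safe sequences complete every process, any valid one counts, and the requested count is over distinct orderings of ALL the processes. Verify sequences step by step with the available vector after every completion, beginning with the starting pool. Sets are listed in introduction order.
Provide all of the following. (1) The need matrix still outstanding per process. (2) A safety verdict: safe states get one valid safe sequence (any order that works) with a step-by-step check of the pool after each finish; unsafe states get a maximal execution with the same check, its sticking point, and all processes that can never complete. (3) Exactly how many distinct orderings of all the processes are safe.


(1) Remaining need (order R0, R1, R3):
  P7: (3, 0, 2)
  P3: (1, 0, 0)
  P5: (4, 1, 2)
  P1: (0, 1, 0)
(2) The state is UNSAFE.
Key observation: no order helps: past P3, P7, the free pool tops out at (7, 0, 6), below what each blocked process needs in R1.
The run P3, P7 cannot be extended any further. Verifying each step:
  pool = (2, 0, 1)
  P3: need (1, 0, 0) fits (2, 0, 1); releases (2, 0, 3), pool now (4, 0, 4)
  P7: need (3, 0, 2) fits (4, 0, 4); releases (3, 0, 2), pool now (7, 0, 6)
  blocked: P5 wants (4, 1, 2), pool (7, 0, 6) — not enough R1
  blocked: P1 wants (0, 1, 0), pool (7, 0, 6) — not enough R1
Permanently blocked: P5 and P1.
(3) Exactly 0 of the possible complete orderings are safe sequences.


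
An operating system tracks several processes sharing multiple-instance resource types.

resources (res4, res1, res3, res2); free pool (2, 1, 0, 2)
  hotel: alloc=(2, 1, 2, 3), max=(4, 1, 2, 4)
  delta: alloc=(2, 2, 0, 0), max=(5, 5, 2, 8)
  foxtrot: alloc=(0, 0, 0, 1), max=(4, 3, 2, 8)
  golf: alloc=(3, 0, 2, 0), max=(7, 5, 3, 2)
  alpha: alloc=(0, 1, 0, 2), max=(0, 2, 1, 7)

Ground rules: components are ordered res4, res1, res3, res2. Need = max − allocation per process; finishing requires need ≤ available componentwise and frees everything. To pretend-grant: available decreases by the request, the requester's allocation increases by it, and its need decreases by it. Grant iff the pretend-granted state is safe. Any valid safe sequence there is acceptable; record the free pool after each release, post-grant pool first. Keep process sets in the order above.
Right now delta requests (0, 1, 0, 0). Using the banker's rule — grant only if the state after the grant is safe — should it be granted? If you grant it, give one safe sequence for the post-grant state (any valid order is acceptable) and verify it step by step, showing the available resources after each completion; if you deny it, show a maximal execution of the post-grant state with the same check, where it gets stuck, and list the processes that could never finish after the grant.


DENY — the pretend-granted state is unsafe.
Key observation: after hotel, alpha the pool peaks at (4, 2, 2, 7), and each blocked process is short somewhere: delta on res2; foxtrot on res1; golf on res1.
On the post-grant state, hotel, alpha is a maximal run — nothing extends it. Walking it through:
  pool = (2, 0, 0, 2)
  hotel needs (2, 0, 0, 1) <= (2, 0, 0, 2) -> finishes; pool += (2, 1, 2, 3) = (4, 1, 2, 5)
  alpha needs (0, 1, 1, 5) <= (4, 1, 2, 5) -> finishes; pool += (0, 1, 0, 2) = (4, 2, 2, 7)
  delta cannot run: need (3, 2, 2, 8) vs free (4, 2, 2, 7) (insufficient res2)
  foxtrot cannot run: need (4, 3, 2, 7) vs free (4, 2, 2, 7) (insufficient res1)
  golf cannot run: need (4, 5, 1, 2) vs free (4, 2, 2, 7) (insufficient res1)
Had the request been granted, delta, foxtrot and golf could never finish.


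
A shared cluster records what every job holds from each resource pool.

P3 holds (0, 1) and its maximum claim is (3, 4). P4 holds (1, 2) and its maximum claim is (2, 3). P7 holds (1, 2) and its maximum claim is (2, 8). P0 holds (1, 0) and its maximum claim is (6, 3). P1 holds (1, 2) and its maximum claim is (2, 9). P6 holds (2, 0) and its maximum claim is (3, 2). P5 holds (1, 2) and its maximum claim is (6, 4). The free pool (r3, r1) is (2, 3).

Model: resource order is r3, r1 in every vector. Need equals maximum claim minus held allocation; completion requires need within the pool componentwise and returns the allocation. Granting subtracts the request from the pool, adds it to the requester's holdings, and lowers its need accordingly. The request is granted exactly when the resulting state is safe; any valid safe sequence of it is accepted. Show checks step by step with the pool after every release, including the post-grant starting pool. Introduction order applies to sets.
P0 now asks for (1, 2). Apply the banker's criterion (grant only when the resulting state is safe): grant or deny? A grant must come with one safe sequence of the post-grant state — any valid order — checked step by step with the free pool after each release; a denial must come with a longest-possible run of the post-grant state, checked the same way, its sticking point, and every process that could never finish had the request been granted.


GRANT: granting preserves safety; a valid post-grant sequence is P4, P6, P0, P5, P7, P1, P3.
Key observation: after the grant the pool drops to (1, 1), which still lets P4 finish first and unwind the rest.
Step-by-step check of the post-grant state:
  pool = (1, 1)
  P4: need (1, 1) fits (1, 1); releases (1, 2), pool now (2, 3)
  P6: need (1, 2) fits (2, 3); releases (2, 0), pool now (4, 3)
  P0: need (4, 1) fits (4, 3); releases (2, 2), pool now (6, 5)
  P5: need (5, 2) fits (6, 5); releases (1, 2), pool now (7, 7)
  P7: need (1, 6) fits (7, 7); releases (1, 2), pool now (8, 9)
  P1: need (1, 7) fits (8, 9); releases (1, 2), pool now (9, 11)
  P3: need (3, 3) fits (9, 11); releases (0, 1), pool now (9, 12)


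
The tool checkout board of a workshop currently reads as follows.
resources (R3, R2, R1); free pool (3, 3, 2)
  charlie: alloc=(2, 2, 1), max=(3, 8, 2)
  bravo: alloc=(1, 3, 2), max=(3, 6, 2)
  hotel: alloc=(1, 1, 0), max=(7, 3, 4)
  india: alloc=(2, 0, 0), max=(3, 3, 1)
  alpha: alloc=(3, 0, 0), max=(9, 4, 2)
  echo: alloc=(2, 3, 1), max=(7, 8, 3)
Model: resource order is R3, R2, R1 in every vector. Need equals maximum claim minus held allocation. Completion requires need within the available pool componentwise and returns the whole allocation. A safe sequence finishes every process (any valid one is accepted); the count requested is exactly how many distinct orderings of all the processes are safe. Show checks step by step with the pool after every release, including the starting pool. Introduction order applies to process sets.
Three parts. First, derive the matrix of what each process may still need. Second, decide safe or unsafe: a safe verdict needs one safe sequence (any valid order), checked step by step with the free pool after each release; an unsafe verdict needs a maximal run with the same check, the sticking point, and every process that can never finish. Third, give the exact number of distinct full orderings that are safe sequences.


(1) Need matrix, components ordered R3, R2, R1:
  charlie: (1, 6, 1)
  bravo: (2, 3, 0)
  hotel: (6, 2, 4)
  india: (1, 3, 1)
  alpha: (6, 4, 2)
  echo: (5, 5, 2)
(2) The state is SAFE; one workable sequence: bravo, charlie, hotel, india, echo, alpha.
Key observation: the first exact fit in this order is bravo — it needs (2, 3, 0) with (3, 3, 2) free, meeting a requested resource to the last unit.
Step-by-step check:
  pool = (3, 3, 2)
  run bravo (needs (2, 3, 0), free (3, 3, 2)); after release of (1, 3, 2) the pool is (4, 6, 4)
  run charlie (needs (1, 6, 1), free (4, 6, 4)); after release of (2, 2, 1) the pool is (6, 8, 5)
  run hotel (needs (6, 2, 4), free (6, 8, 5)); after release of (1, 1, 0) the pool is (7, 9, 5)
  run india (needs (1, 3, 1), free (7, 9, 5)); after release of (2, 0, 0) the pool is (9, 9, 5)
  run echo (needs (5, 5, 2), free (9, 9, 5)); after release of (2, 3, 1) the pool is (11, 12, 6)
  run alpha (needs (6, 4, 2), free (11, 12, 6)); after release of (3, 0, 0) the pool is (14, 12, 6)
(3) Exactly 72 of the possible complete orderings are safe sequences.


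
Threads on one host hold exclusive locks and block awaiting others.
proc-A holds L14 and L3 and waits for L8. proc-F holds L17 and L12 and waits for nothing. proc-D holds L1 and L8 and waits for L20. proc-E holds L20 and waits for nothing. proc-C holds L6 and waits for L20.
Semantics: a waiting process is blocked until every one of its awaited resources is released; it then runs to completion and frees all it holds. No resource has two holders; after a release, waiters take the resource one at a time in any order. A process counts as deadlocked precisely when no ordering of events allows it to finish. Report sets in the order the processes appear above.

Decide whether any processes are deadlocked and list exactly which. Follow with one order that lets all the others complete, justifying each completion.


No process is deadlocked.
Key observation: no waiting chain loops back on itself — every chain ends at a process that waits on nothing, so everyone eventually runs.
A valid finishing order for the others: proc-E, proc-C, proc-F, proc-D, proc-A.
Step-by-step check:
  proc-E waits on nothing -> runs at once and releases L20
  proc-C: everything it awaited (L20) is free; runs, freeing L6
  proc-F waits on nothing -> runs at once and releases L17 and L12
  proc-D: everything it awaited (L20) is free; runs, freeing L1 and L8
  proc-A: everything it awaited (L8) is free; runs, freeing L14 and L3


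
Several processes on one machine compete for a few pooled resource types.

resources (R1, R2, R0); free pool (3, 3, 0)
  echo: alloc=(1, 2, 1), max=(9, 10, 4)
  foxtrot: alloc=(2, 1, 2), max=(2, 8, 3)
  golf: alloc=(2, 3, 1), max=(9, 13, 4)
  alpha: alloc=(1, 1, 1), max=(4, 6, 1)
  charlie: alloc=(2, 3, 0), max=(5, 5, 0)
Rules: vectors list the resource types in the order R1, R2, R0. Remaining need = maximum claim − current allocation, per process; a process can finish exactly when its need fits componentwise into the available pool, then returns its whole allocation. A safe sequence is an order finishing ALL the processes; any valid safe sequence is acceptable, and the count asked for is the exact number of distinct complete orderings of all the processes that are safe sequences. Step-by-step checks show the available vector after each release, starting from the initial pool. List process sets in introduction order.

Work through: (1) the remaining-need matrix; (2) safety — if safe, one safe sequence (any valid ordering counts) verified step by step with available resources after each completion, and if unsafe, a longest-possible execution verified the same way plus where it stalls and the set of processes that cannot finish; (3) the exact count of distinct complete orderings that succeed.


(1) Need matrix, components ordered R1, R2, R0:
  echo: (8, 8, 3)
  foxtrot: (0, 7, 1)
  golf: (7, 10, 3)
  alpha: (3, 5, 0)
  charlie: (3, 2, 0)
(2) SAFE — a valid safe sequence is charlie, alpha, foxtrot, echo, golf.
Key observation: the order's first zero-slack moment is charlie ((3, 2, 0) needed, (3, 3, 0) free — a requested resource with nothing to spare).
Walking it through:
  pool = (3, 3, 0)
  run charlie (needs (3, 2, 0), free (3, 3, 0)); after release of (2, 3, 0) the pool is (5, 6, 0)
  run alpha (needs (3, 5, 0), free (5, 6, 0)); after release of (1, 1, 1) the pool is (6, 7, 1)
  run foxtrot (needs (0, 7, 1), free (6, 7, 1)); after release of (2, 1, 2) the pool is (8, 8, 3)
  run echo (needs (8, 8, 3), free (8, 8, 3)); after release of (1, 2, 1) the pool is (9, 10, 4)
  run golf (needs (7, 10, 3), free (9, 10, 4)); after release of (2, 3, 1) the pool is (11, 13, 5)
(3) The exact count: 1 of the possible complete orderings is a safe sequence.


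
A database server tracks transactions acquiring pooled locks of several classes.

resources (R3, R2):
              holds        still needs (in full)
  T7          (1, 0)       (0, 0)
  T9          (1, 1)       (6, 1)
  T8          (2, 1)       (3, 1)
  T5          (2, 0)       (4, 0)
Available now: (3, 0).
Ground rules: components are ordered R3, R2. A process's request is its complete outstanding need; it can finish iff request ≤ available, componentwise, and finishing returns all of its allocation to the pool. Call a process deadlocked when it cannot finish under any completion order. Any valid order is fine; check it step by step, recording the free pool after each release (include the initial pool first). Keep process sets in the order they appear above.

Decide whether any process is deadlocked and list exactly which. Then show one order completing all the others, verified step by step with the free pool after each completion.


Deadlocked set: T9 and T8.
Key observation: the wall is R2: completing T7, T5 brings the pool only to (6, 0), and all the rest need more.
One completion order for the rest: T7, T5. Verifying each step:
  pool = (3, 0)
  T7 needs (0, 0) <= (3, 0) -> finishes; pool += (1, 0) = (4, 0)
  T5 needs (4, 0) <= (4, 0) -> finishes; pool += (2, 0) = (6, 0)
The stuck group stays short no matter what:
  T9 still needs (6, 1) but only (6, 0) is free — short on R2
  T8 still needs (3, 1) but only (6, 0) is free — short on R2


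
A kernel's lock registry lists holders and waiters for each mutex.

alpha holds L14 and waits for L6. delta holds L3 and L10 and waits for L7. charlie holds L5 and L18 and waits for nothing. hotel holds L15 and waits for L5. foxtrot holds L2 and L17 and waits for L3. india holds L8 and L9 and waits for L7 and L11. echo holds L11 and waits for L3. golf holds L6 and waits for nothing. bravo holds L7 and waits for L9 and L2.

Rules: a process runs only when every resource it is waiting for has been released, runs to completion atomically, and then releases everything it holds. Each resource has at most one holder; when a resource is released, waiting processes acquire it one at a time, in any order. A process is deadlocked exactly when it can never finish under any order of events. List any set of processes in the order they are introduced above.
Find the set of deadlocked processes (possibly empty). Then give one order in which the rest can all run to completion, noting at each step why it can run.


Deadlocked: delta, foxtrot, india, echo and bravo.
Key observation: nobody on the ring delta -> bravo -> foxtrot -> delta can start until another member finishes, which never happens; india and echo are caught in further circular waits.
The rest can finish in the order charlie, golf, alpha, hotel.
Check, step by step:
  charlie waits on nothing -> runs at once and releases L5 and L18
  golf waits on nothing -> runs at once and releases L6
  alpha: everything it awaited (L6) is free; runs, freeing L14
  hotel: everything it awaited (L5) is free; runs, freeing L15


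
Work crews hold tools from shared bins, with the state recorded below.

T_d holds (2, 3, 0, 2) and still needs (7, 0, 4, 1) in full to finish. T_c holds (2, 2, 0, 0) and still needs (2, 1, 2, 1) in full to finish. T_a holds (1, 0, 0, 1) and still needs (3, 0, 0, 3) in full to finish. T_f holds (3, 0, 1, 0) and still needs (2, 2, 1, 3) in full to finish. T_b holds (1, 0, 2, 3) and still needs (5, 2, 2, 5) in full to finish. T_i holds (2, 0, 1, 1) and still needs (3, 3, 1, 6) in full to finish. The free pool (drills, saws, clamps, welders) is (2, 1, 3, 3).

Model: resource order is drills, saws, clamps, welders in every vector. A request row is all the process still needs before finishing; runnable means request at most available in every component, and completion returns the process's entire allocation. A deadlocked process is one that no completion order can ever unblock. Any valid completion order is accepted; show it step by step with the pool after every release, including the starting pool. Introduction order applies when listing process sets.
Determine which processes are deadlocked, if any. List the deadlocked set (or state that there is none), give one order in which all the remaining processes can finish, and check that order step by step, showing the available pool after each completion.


No process is deadlocked.
Key observation: no deadlock: T_c fits now, and the freed resources carry the rest through.
The rest can finish in the order T_c, T_f, T_d, T_b, T_a, T_i. Check, step by step:
  pool = (2, 1, 3, 3)
  run T_c (needs (2, 1, 2, 1), free (2, 1, 3, 3)); after release of (2, 2, 0, 0) the pool is (4, 3, 3, 3)
  run T_f (needs (2, 2, 1, 3), free (4, 3, 3, 3)); after release of (3, 0, 1, 0) the pool is (7, 3, 4, 3)
  run T_d (needs (7, 0, 4, 1), free (7, 3, 4, 3)); after release of (2, 3, 0, 2) the pool is (9, 6, 4, 5)
  run T_b (needs (5, 2, 2, 5), free (9, 6, 4, 5)); after release of (1, 0, 2, 3) the pool is (10, 6, 6, 8)
  run T_a (needs (3, 0, 0, 3), free (10, 6, 6, 8)); after release of (1, 0, 0, 1) the pool is (11, 6, 6, 9)
  run T_i (needs (3, 3, 1, 6), free (11, 6, 6, 9)); after release of (2, 0, 1, 1) the pool is (13, 6, 7, 10)


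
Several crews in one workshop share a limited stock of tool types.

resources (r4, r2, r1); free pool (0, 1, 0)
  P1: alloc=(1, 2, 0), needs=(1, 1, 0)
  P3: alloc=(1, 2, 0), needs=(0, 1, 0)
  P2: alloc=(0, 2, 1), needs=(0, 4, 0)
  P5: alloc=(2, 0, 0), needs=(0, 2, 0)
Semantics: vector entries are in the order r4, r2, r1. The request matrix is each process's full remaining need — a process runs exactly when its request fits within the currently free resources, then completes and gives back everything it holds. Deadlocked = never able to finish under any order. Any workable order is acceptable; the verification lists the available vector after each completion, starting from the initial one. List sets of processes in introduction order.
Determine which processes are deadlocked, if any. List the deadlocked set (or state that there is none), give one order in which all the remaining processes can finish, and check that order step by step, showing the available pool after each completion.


The deadlocked set is empty.
Key observation: there is always a runnable process — P3 first — so the state unwinds completely.
A valid finishing order for the others: P3, P1, P2, P5. Walking it through:
  pool = (0, 1, 0)
  P3: need (0, 1, 0) fits (0, 1, 0); releases (1, 2, 0), pool now (1, 3, 0)
  P1: need (1, 1, 0) fits (1, 3, 0); releases (1, 2, 0), pool now (2, 5, 0)
  P2: need (0, 4, 0) fits (2, 5, 0); releases (0, 2, 1), pool now (2, 7, 1)
  P5: need (0, 2, 0) fits (2, 7, 1); releases (2, 0, 0), pool now (4, 7, 1)
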